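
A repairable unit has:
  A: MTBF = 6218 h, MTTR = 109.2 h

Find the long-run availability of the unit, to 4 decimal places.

0.9827

A(A) = MTBF/(MTBF+MTTR) = 6218/(6218+109.2) = 0.9827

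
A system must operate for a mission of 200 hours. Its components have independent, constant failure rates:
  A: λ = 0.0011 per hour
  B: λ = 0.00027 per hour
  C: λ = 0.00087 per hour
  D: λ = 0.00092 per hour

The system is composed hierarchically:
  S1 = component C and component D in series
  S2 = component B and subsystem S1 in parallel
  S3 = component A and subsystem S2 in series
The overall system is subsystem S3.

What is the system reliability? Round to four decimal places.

R(A) = exp(−0.0011 × 200) = 0.802519
R(B) = exp(−0.00027 × 200) = 0.947432
R(C) = exp(−0.00087 × 200) = 0.840297
R(D) = exp(−0.00092 × 200) = 0.831936
Series (C and D): 0.840297 × 0.831936 = 0.699073
Parallel (B and [0.699073]): 1 − (1 − 0.947432)(1 − 0.699073) = 0.984181
Series (A and [0.984181]): 0.802519 × 0.984181 = 0.7898

0.7898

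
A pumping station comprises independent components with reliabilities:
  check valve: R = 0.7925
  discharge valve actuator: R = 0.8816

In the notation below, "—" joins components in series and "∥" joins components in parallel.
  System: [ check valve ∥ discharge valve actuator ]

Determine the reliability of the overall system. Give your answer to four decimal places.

Parallel (check valve and discharge valve actuator): 1 − (1 − 0.792500)(1 − 0.881600) = 0.9754

0.9754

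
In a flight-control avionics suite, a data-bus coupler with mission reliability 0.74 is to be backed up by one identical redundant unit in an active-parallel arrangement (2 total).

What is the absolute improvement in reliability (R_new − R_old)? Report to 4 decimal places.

0.1924

R_before = 0.74
R_after = 1 − (1 − 0.74)^2 = 0.9324
ΔR = 0.9324 − 0.74 = 0.1924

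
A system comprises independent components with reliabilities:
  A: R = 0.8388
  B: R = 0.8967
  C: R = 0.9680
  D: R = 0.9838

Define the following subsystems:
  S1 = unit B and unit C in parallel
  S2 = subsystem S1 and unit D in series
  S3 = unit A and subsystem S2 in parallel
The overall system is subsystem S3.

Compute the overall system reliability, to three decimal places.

0.997

Parallel (B and C): 1 − (1 − 0.89670)(1 − 0.96800) = 0.99669
Series ([0.99669] and D): 0.99669 × 0.98380 = 0.98054
Parallel (A and [0.98054]): 1 − (1 − 0.83880)(1 − 0.98054) = 0.997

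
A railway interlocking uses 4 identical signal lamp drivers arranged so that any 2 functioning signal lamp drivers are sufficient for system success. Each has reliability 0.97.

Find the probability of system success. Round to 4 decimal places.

R = Σ_{i=2}^{4} C(4,i) p^i (1−p)^{4−i} with p = 0.97
C(4,2)·0.97^2·0.03^2 = 0.005081
C(4,3)·0.97^3·0.03^1 = 0.109521
C(4,4)·0.97^4·0.03^0 = 0.885293
Sum = 0.9999

0.9999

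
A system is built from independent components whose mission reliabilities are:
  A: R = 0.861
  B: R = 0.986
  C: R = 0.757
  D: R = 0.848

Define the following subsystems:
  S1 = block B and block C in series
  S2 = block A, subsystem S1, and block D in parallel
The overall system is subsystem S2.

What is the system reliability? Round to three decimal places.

0.995

Series (B and C): 0.98600 × 0.75700 = 0.74640
Parallel (A, [0.74640], and D): 1 − (1 − 0.86100)(1 − 0.74640)(1 − 0.84800) = 0.995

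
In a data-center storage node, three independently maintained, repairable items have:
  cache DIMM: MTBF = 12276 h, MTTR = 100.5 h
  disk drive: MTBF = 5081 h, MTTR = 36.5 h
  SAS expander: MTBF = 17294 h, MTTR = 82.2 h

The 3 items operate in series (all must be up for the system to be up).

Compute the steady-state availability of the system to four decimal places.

0.9801

A(cache DIMM) = MTBF/(MTBF+MTTR) = 12276/(12276+100.5) = 0.991880
A(disk drive) = MTBF/(MTBF+MTTR) = 5081/(5081+36.5) = 0.992868
A(SAS expander) = MTBF/(MTBF+MTTR) = 17294/(17294+82.2) = 0.995269
Series availability: 0.991880 × 0.992868 × 0.995269 = 0.9801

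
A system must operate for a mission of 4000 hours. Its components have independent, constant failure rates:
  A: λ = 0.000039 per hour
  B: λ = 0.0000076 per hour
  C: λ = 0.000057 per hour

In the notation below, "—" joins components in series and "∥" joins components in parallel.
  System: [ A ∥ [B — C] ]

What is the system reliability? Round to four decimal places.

R(A) = exp(−0.000039 × 4000) = 0.855559
R(B) = exp(−0.0000076 × 4000) = 0.970057
R(C) = exp(−0.000057 × 4000) = 0.796124
Series (B and C): 0.970057 × 0.796124 = 0.772286
Parallel (A and [0.772286]): 1 − (1 − 0.855559)(1 − 0.772286) = 0.9671

0.9671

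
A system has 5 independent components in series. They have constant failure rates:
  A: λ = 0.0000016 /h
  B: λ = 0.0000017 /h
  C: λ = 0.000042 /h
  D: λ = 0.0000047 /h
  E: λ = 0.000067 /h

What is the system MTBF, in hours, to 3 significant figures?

Series of exponential components: λ_sys = Σ λ_i
λ_sys = 0.0000016 + 0.0000017 + 0.000042 + 0.0000047 + 0.000067 = 1.1700e-04 /h
MTBF = 1 / λ_sys = 8550 h

8550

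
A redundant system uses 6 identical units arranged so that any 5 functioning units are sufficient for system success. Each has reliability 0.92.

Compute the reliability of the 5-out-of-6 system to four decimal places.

0.9227

R = Σ_{i=5}^{6} C(6,i) p^i (1−p)^{6−i} with p = 0.92
C(6,5)·0.92^5·0.08^1 = 0.316359
C(6,6)·0.92^6·0.08^0 = 0.606355
Sum = 0.9227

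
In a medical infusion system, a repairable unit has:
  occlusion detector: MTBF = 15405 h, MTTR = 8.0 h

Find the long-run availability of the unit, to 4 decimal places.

A(occlusion detector) = MTBF/(MTBF+MTTR) = 15405/(15405+8.0) = 0.9995

0.9995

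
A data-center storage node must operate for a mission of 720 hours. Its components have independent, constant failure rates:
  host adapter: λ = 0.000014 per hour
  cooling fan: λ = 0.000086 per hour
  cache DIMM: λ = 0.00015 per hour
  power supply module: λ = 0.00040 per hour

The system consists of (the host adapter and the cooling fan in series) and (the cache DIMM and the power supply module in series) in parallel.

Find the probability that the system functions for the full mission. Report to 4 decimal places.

R(host adapter) = exp(−0.000014 × 720) = 0.989971
R(cooling fan) = exp(−0.000086 × 720) = 0.939958
R(cache DIMM) = exp(−0.00015 × 720) = 0.897628
R(power supply module) = exp(−0.00040 × 720) = 0.749762
Series (host adapter and cooling fan): 0.989971 × 0.939958 = 0.930531
Series (cache DIMM and power supply module): 0.897628 × 0.749762 = 0.673007
Parallel ([0.930531] and [0.673007]): 1 − (1 − 0.930531)(1 − 0.673007) = 0.9773

0.9773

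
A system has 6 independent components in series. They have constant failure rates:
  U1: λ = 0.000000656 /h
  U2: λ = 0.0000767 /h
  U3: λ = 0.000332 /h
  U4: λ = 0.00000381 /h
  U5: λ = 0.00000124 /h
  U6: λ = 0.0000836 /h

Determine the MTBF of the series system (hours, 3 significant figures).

2010

Series of exponential components: λ_sys = Σ λ_i
λ_sys = 0.000000656 + 0.0000767 + 0.000332 + 0.00000381 + 0.00000124 + 0.0000836 = 4.9801e-04 /h
MTBF = 1 / λ_sys = 2010 h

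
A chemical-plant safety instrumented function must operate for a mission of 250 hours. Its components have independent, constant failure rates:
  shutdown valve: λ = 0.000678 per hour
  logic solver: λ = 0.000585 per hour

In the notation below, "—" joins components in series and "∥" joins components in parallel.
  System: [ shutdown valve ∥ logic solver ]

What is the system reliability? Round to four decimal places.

0.9788

R(shutdown valve) = exp(−0.000678 × 250) = 0.844087
R(logic solver) = exp(−0.000585 × 250) = 0.863942
Parallel (shutdown valve and logic solver): 1 − (1 − 0.844087)(1 − 0.863942) = 0.9788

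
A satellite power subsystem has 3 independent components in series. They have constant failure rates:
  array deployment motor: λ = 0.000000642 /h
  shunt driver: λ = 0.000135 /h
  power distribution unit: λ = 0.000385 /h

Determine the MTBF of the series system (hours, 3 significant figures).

1920

Series of exponential components: λ_sys = Σ λ_i
λ_sys = 0.000000642 + 0.000135 + 0.000385 = 5.2064e-04 /h
MTBF = 1 / λ_sys = 1920 h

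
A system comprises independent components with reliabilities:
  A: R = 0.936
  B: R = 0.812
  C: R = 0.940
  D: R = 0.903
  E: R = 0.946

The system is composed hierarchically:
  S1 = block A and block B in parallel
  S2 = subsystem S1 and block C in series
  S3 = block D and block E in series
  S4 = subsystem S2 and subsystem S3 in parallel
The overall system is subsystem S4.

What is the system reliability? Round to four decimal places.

Parallel (A and B): 1 − (1 − 0.936000)(1 − 0.812000) = 0.987968
Series ([0.987968] and C): 0.987968 × 0.940000 = 0.928690
Series (D and E): 0.903000 × 0.946000 = 0.854238
Parallel ([0.928690] and [0.854238]): 1 − (1 − 0.928690)(1 − 0.854238) = 0.9896

0.9896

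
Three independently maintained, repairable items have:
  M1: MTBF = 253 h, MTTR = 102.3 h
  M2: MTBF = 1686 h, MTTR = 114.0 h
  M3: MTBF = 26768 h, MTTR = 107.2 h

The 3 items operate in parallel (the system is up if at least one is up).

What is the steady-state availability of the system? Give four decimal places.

A(M1) = MTBF/(MTBF+MTTR) = 253/(253+102.3) = 0.712074
A(M2) = MTBF/(MTBF+MTTR) = 1686/(1686+114.0) = 0.936667
A(M3) = MTBF/(MTBF+MTTR) = 26768/(26768+107.2) = 0.996011
Parallel availability: 1 − (1 − 0.712074)(1 − 0.936667)(1 − 0.996011) = 0.9999

0.9999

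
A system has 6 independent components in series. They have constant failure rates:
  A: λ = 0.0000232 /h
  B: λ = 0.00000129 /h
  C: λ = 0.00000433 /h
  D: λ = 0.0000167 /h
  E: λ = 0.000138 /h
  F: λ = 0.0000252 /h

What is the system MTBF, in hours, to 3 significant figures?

Series of exponential components: λ_sys = Σ λ_i
λ_sys = 0.0000232 + 0.00000129 + 0.00000433 + 0.0000167 + 0.000138 + 0.0000252 = 2.0872e-04 /h
MTBF = 1 / λ_sys = 4790 h

4790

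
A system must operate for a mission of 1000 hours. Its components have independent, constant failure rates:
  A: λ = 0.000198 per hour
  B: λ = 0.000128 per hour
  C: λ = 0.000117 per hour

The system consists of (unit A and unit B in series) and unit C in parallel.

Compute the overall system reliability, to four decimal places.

R(A) = exp(−0.000198 × 1000) = 0.820370
R(B) = exp(−0.000128 × 1000) = 0.879853
R(C) = exp(−0.000117 × 1000) = 0.889585
Series (A and B): 0.820370 × 0.879853 = 0.721805
Parallel ([0.721805] and C): 1 − (1 − 0.721805)(1 − 0.889585) = 0.9693

0.9693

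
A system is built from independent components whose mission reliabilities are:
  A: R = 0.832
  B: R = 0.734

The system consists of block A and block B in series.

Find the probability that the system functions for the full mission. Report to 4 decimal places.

Series (A and B): 0.832000 × 0.734000 = 0.6107

0.6107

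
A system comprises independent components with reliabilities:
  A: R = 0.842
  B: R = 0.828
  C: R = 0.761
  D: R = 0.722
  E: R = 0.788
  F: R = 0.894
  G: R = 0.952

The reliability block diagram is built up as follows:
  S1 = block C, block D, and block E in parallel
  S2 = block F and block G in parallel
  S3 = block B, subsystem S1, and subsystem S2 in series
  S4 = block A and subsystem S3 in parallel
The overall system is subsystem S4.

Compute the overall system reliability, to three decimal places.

0.970

Parallel (C, D, and E): 1 − (1 − 0.76100)(1 − 0.72200)(1 − 0.78800) = 0.98591
Parallel (F and G): 1 − (1 − 0.89400)(1 − 0.95200) = 0.99491
Series (B, [0.98591], and [0.99491]): 0.82800 × 0.98591 × 0.99491 = 0.81218
Parallel (A and [0.81218]): 1 − (1 − 0.84200)(1 − 0.81218) = 0.970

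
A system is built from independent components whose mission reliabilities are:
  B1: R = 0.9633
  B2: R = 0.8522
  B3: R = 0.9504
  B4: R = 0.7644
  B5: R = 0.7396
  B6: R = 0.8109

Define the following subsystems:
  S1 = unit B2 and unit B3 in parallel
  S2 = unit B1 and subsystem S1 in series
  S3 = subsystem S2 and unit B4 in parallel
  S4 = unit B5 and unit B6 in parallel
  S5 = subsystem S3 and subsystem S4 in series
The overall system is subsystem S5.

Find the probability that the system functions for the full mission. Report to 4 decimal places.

0.9410

Parallel (B2 and B3): 1 − (1 − 0.852200)(1 − 0.950400) = 0.992669
Series (B1 and [0.992669]): 0.963300 × 0.992669 = 0.956238
Parallel ([0.956238] and B4): 1 − (1 − 0.956238)(1 − 0.764400) = 0.989690
Parallel (B5 and B6): 1 − (1 − 0.739600)(1 − 0.810900) = 0.950758
Series ([0.989690] and [0.950758]): 0.989690 × 0.950758 = 0.9410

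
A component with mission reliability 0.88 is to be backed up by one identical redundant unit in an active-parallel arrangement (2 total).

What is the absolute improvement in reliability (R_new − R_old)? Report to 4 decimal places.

0.1056

R_before = 0.88
R_after = 1 − (1 − 0.88)^2 = 0.9856
ΔR = 0.9856 − 0.88 = 0.1056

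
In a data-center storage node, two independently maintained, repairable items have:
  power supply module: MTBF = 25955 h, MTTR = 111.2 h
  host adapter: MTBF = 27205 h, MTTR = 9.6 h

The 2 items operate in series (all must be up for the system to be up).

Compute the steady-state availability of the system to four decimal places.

A(power supply module) = MTBF/(MTBF+MTTR) = 25955/(25955+111.2) = 0.995734
A(host adapter) = MTBF/(MTBF+MTTR) = 27205/(27205+9.6) = 0.999647
Series availability: 0.995734 × 0.999647 = 0.9954

0.9954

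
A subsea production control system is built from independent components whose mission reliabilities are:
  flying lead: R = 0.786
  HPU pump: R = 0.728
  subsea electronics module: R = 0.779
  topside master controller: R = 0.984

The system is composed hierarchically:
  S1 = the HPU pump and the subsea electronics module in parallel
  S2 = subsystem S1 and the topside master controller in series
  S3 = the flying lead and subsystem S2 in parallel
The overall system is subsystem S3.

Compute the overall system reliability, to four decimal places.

Parallel (HPU pump and subsea electronics module): 1 − (1 − 0.728000)(1 − 0.779000) = 0.939888
Series ([0.939888] and topside master controller): 0.939888 × 0.984000 = 0.924850
Parallel (flying lead and [0.924850]): 1 − (1 − 0.786000)(1 − 0.924850) = 0.9839

0.9839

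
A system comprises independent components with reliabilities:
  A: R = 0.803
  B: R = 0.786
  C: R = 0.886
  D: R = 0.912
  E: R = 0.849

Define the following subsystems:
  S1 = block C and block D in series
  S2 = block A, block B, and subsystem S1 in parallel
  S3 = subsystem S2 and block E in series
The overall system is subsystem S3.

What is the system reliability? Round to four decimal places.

Series (C and D): 0.886000 × 0.912000 = 0.808032
Parallel (A, B, and [0.808032]): 1 − (1 − 0.803000)(1 − 0.786000)(1 − 0.808032) = 0.991907
Series ([0.991907] and E): 0.991907 × 0.849000 = 0.8421

0.8421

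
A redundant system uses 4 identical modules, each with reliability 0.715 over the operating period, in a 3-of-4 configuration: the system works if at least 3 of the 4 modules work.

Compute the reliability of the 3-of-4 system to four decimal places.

0.6781

R = Σ_{i=3}^{4} C(4,i) p^i (1−p)^{4−i} with p = 0.715
C(4,3)·0.715^3·0.285^1 = 0.416699
C(4,4)·0.715^4·0.285^0 = 0.261351
Sum = 0.6781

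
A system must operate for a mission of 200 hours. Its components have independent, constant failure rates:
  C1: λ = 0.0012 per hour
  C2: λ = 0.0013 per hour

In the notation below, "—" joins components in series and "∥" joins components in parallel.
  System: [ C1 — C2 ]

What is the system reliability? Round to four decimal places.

0.6065

R(C1) = exp(−0.0012 × 200) = 0.786628
R(C2) = exp(−0.0013 × 200) = 0.771052
Series (C1 and C2): 0.786628 × 0.771052 = 0.6065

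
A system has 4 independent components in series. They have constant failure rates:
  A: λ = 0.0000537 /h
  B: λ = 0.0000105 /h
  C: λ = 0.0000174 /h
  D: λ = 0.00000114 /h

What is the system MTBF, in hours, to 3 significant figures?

Series of exponential components: λ_sys = Σ λ_i
λ_sys = 0.0000537 + 0.0000105 + 0.0000174 + 0.00000114 = 8.2740e-05 /h
MTBF = 1 / λ_sys = 12100 h

12100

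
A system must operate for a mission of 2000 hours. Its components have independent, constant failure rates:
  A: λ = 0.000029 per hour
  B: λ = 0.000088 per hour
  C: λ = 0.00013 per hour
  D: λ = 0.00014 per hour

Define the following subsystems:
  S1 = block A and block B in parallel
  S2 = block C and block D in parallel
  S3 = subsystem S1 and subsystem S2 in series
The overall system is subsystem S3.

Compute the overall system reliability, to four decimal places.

R(A) = exp(−0.000029 × 2000) = 0.943650
R(B) = exp(−0.000088 × 2000) = 0.838618
R(C) = exp(−0.00013 × 2000) = 0.771052
R(D) = exp(−0.00014 × 2000) = 0.755784
Parallel (A and B): 1 − (1 − 0.943650)(1 − 0.838618) = 0.990906
Parallel (C and D): 1 − (1 − 0.771052)(1 − 0.755784) = 0.944087
Series ([0.990906] and [0.944087]): 0.990906 × 0.944087 = 0.9355

0.9355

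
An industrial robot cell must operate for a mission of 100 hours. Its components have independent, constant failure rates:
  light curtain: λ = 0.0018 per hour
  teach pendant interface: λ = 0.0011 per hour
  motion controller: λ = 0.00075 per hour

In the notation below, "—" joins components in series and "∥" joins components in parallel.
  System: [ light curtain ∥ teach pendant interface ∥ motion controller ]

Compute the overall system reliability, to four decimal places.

R(light curtain) = exp(−0.0018 × 100) = 0.835270
R(teach pendant interface) = exp(−0.0011 × 100) = 0.895834
R(motion controller) = exp(−0.00075 × 100) = 0.927743
Parallel (light curtain, teach pendant interface, and motion controller): 1 − (1 − 0.835270)(1 − 0.895834)(1 − 0.927743) = 0.9988

0.9988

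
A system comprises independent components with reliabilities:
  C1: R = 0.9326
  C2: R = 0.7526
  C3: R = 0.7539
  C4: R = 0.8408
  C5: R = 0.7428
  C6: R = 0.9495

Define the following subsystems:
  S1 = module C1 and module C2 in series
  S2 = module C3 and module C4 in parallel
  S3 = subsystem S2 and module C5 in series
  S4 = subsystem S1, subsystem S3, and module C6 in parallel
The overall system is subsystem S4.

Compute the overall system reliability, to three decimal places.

0.996

Series (C1 and C2): 0.93260 × 0.75260 = 0.70187
Parallel (C3 and C4): 1 − (1 − 0.75390)(1 − 0.84080) = 0.96082
Series ([0.96082] and C5): 0.96082 × 0.74280 = 0.71370
Parallel ([0.70187], [0.71370], and C6): 1 − (1 − 0.70187)(1 − 0.71370)(1 − 0.94950) = 0.996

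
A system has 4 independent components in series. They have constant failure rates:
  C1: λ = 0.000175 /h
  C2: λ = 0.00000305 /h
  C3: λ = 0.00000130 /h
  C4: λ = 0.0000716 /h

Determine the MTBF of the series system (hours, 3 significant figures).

3980

Series of exponential components: λ_sys = Σ λ_i
λ_sys = 0.000175 + 0.00000305 + 0.00000130 + 0.0000716 = 2.5095e-04 /h
MTBF = 1 / λ_sys = 3980 h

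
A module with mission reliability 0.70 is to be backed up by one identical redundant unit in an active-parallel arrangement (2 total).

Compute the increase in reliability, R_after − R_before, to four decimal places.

0.2100

R_before = 0.70
R_after = 1 − (1 − 0.70)^2 = 0.9100
ΔR = 0.9100 − 0.70 = 0.2100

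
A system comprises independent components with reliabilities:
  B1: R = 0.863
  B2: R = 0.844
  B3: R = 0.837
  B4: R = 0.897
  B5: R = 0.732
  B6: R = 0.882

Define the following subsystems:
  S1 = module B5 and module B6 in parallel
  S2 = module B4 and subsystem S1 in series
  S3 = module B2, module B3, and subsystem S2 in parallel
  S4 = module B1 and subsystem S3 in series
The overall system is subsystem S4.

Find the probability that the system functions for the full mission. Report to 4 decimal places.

Parallel (B5 and B6): 1 − (1 − 0.732000)(1 − 0.882000) = 0.968376
Series (B4 and [0.968376]): 0.897000 × 0.968376 = 0.868633
Parallel (B2, B3, and [0.868633]): 1 − (1 − 0.844000)(1 − 0.837000)(1 − 0.868633) = 0.996660
Series (B1 and [0.996660]): 0.863000 × 0.996660 = 0.8601

0.8601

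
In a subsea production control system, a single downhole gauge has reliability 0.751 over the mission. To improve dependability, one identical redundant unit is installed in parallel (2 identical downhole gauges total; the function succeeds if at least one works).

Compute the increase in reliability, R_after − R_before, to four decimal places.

R_before = 0.751
R_after = 1 − (1 − 0.751)^2 = 0.9380
ΔR = 0.9380 − 0.751 = 0.1870

0.1870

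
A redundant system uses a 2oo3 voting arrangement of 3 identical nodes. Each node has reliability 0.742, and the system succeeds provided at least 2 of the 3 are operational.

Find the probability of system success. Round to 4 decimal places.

0.8347

R = Σ_{i=2}^{3} C(3,i) p^i (1−p)^{3−i} with p = 0.742
C(3,2)·0.742^2·0.258^1 = 0.426137
C(3,3)·0.742^3·0.258^0 = 0.408518
Sum = 0.8347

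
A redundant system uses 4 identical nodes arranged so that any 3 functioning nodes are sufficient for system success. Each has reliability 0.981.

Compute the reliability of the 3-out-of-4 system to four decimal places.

R = Σ_{i=3}^{4} C(4,i) p^i (1−p)^{4−i} with p = 0.981
C(4,3)·0.981^3·0.019^1 = 0.071750
C(4,4)·0.981^4·0.019^0 = 0.926139
Sum = 0.9979

0.9979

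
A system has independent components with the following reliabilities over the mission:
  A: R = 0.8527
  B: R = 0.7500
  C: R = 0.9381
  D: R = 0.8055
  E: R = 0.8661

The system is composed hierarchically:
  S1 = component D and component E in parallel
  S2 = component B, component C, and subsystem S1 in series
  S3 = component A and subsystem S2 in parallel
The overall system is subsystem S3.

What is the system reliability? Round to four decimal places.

0.9536

Parallel (D and E): 1 − (1 − 0.805500)(1 − 0.866100) = 0.973956
Series (B, C, and [0.973956]): 0.750000 × 0.938100 × 0.973956 = 0.685251
Parallel (A and [0.685251]): 1 − (1 − 0.852700)(1 − 0.685251) = 0.9536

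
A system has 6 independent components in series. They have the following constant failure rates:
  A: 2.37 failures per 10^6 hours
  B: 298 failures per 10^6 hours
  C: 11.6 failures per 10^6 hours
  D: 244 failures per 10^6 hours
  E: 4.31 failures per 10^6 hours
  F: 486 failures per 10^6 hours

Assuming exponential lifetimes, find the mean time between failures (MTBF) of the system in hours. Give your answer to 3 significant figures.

Series of exponential components: λ_sys = Σ λ_i
λ_sys = 0.00000237 + 0.000298 + 0.0000116 + 0.000244 + 0.00000431 + 0.000486 = 1.0463e-03 /h
MTBF = 1 / λ_sys = 956 h

956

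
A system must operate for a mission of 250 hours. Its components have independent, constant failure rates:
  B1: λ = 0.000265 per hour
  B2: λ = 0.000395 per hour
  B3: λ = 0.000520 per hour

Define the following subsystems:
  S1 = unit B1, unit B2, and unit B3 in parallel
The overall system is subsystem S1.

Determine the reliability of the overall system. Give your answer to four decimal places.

0.9993

R(B1) = exp(−0.000265 × 250) = 0.935897
R(B2) = exp(−0.000395 × 250) = 0.905969
R(B3) = exp(−0.000520 × 250) = 0.878095
Parallel (B1, B2, and B3): 1 − (1 − 0.935897)(1 − 0.905969)(1 − 0.878095) = 0.9993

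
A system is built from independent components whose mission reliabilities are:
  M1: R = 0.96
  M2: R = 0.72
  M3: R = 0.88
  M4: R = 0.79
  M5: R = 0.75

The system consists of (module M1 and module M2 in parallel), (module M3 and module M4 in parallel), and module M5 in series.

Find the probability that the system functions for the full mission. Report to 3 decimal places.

Parallel (M1 and M2): 1 − (1 − 0.96000)(1 − 0.72000) = 0.98880
Parallel (M3 and M4): 1 − (1 − 0.88000)(1 − 0.79000) = 0.97480
Series ([0.98880], [0.97480], and M5): 0.98880 × 0.97480 × 0.75000 = 0.723

0.723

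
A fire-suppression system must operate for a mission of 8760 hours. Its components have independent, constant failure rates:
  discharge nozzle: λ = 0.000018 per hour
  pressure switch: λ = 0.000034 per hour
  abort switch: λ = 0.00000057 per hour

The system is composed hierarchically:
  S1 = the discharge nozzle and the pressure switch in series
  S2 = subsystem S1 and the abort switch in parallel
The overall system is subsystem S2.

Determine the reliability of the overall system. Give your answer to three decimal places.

0.998

R(discharge nozzle) = exp(−0.000018 × 8760) = 0.85412
R(pressure switch) = exp(−0.000034 × 8760) = 0.74242
R(abort switch) = exp(−0.00000057 × 8760) = 0.99502
Series (discharge nozzle and pressure switch): 0.85412 × 0.74242 = 0.63412
Parallel ([0.63412] and abort switch): 1 − (1 − 0.63412)(1 − 0.99502) = 0.998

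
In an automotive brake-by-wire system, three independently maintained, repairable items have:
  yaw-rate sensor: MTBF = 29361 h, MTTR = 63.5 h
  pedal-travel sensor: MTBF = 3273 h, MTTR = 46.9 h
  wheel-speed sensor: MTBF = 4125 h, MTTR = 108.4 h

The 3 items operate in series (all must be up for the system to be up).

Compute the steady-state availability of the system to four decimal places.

A(yaw-rate sensor) = MTBF/(MTBF+MTTR) = 29361/(29361+63.5) = 0.997842
A(pedal-travel sensor) = MTBF/(MTBF+MTTR) = 3273/(3273+46.9) = 0.985873
A(wheel-speed sensor) = MTBF/(MTBF+MTTR) = 4125/(4125+108.4) = 0.974394
Series availability: 0.997842 × 0.985873 × 0.974394 = 0.9586

0.9586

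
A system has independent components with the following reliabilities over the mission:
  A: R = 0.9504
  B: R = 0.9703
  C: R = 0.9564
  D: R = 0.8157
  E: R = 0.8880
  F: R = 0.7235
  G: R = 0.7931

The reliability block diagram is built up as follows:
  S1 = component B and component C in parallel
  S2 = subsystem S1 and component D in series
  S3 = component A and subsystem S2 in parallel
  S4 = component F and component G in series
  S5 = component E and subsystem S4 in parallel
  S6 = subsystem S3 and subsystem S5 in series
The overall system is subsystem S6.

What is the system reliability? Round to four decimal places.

Parallel (B and C): 1 − (1 − 0.970300)(1 − 0.956400) = 0.998705
Series ([0.998705] and D): 0.998705 × 0.815700 = 0.814644
Parallel (A and [0.814644]): 1 − (1 − 0.950400)(1 − 0.814644) = 0.990806
Series (F and G): 0.723500 × 0.793100 = 0.573808
Parallel (E and [0.573808]): 1 − (1 − 0.888000)(1 − 0.573808) = 0.952266
Series ([0.990806] and [0.952266]): 0.990806 × 0.952266 = 0.9435

0.9435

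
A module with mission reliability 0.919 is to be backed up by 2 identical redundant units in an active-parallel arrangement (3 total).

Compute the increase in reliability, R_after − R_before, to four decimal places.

0.0805

R_before = 0.919
R_after = 1 − (1 − 0.919)^3 = 0.9995
ΔR = 0.9995 − 0.919 = 0.0805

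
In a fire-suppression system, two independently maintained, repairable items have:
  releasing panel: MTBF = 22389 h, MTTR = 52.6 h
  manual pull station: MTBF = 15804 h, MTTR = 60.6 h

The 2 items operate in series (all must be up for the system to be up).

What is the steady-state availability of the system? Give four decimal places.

0.9938

A(releasing panel) = MTBF/(MTBF+MTTR) = 22389/(22389+52.6) = 0.997656
A(manual pull station) = MTBF/(MTBF+MTTR) = 15804/(15804+60.6) = 0.996180
Series availability: 0.997656 × 0.996180 = 0.9938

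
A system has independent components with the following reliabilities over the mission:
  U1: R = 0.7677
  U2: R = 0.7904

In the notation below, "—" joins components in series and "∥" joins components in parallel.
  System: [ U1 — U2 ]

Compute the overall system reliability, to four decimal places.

0.6068

Series (U1 and U2): 0.767700 × 0.790400 = 0.6068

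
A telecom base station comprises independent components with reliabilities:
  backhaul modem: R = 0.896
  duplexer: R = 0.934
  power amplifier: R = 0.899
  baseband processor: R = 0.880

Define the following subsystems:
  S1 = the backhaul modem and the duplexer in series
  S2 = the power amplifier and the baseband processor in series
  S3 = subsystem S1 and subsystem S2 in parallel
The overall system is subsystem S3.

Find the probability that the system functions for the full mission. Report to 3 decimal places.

0.966

Series (backhaul modem and duplexer): 0.89600 × 0.93400 = 0.83686
Series (power amplifier and baseband processor): 0.89900 × 0.88000 = 0.79112
Parallel ([0.83686] and [0.79112]): 1 − (1 − 0.83686)(1 − 0.79112) = 0.966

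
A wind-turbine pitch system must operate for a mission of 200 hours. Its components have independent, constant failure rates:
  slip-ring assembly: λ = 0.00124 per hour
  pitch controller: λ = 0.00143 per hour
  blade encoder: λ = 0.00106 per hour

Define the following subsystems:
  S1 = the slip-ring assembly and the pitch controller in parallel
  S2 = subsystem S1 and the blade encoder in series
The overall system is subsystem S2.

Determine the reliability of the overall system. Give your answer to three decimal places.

0.765

R(slip-ring assembly) = exp(−0.00124 × 200) = 0.78036
R(pitch controller) = exp(−0.00143 × 200) = 0.75126
R(blade encoder) = exp(−0.00106 × 200) = 0.80896
Parallel (slip-ring assembly and pitch controller): 1 − (1 − 0.78036)(1 − 0.75126) = 0.94537
Series ([0.94537] and blade encoder): 0.94537 × 0.80896 = 0.765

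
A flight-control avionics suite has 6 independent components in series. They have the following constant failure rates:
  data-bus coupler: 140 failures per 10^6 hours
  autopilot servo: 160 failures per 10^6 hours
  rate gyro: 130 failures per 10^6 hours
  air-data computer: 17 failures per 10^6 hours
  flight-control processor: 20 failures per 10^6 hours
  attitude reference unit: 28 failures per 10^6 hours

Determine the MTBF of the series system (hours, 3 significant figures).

2020

Series of exponential components: λ_sys = Σ λ_i
λ_sys = 0.00014 + 0.00016 + 0.00013 + 0.000017 + 0.000020 + 0.000028 = 4.9500e-04 /h
MTBF = 1 / λ_sys = 2020 h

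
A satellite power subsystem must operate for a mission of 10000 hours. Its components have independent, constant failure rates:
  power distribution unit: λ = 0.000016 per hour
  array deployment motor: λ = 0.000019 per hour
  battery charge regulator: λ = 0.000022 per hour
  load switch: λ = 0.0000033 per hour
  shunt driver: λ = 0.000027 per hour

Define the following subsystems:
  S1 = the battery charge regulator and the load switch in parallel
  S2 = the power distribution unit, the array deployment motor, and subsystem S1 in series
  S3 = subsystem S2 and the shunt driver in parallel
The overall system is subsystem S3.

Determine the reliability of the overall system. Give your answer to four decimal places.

R(power distribution unit) = exp(−0.000016 × 10000) = 0.852144
R(array deployment motor) = exp(−0.000019 × 10000) = 0.826959
R(battery charge regulator) = exp(−0.000022 × 10000) = 0.802519
R(load switch) = exp(−0.0000033 × 10000) = 0.967539
R(shunt driver) = exp(−0.000027 × 10000) = 0.763379
Parallel (battery charge regulator and load switch): 1 − (1 − 0.802519)(1 − 0.967539) = 0.993590
Series (power distribution unit, array deployment motor, and [0.993590]): 0.852144 × 0.826959 × 0.993590 = 0.700171
Parallel ([0.700171] and shunt driver): 1 − (1 − 0.700171)(1 − 0.763379) = 0.9291

0.9291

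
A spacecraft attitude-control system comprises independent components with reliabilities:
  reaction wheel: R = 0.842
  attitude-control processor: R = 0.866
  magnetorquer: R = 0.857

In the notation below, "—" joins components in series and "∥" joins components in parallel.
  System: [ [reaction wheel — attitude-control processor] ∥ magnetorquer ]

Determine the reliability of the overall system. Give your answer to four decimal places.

Series (reaction wheel and attitude-control processor): 0.842000 × 0.866000 = 0.729172
Parallel ([0.729172] and magnetorquer): 1 − (1 − 0.729172)(1 − 0.857000) = 0.9613

0.9613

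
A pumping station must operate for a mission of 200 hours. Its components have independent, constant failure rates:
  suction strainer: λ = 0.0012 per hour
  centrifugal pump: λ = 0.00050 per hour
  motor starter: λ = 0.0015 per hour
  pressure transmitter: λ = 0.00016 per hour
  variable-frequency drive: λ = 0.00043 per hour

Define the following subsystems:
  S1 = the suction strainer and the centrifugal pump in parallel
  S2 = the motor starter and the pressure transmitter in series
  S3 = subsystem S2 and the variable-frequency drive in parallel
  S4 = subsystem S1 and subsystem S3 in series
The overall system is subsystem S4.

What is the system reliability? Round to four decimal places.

0.9569

R(suction strainer) = exp(−0.0012 × 200) = 0.786628
R(centrifugal pump) = exp(−0.00050 × 200) = 0.904837
R(motor starter) = exp(−0.0015 × 200) = 0.740818
R(pressure transmitter) = exp(−0.00016 × 200) = 0.968507
R(variable-frequency drive) = exp(−0.00043 × 200) = 0.917594
Parallel (suction strainer and centrifugal pump): 1 − (1 − 0.786628)(1 − 0.904837) = 0.979695
Series (motor starter and pressure transmitter): 0.740818 × 0.968507 = 0.717487
Parallel ([0.717487] and variable-frequency drive): 1 − (1 − 0.717487)(1 − 0.917594) = 0.976719
Series ([0.979695] and [0.976719]): 0.979695 × 0.976719 = 0.9569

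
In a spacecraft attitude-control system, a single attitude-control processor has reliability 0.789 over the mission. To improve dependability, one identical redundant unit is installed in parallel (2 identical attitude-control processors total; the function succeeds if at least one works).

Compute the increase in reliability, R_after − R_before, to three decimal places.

0.166

R_before = 0.789
R_after = 1 − (1 − 0.789)^2 = 0.955
ΔR = 0.955 − 0.789 = 0.166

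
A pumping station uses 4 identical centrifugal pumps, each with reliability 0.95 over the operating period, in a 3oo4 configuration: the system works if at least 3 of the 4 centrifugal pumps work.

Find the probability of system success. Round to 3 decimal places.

0.986

R = Σ_{i=3}^{4} C(4,i) p^i (1−p)^{4−i} with p = 0.95
C(4,3)·0.95^3·0.05^1 = 0.17148
C(4,4)·0.95^4·0.05^0 = 0.81451
Sum = 0.986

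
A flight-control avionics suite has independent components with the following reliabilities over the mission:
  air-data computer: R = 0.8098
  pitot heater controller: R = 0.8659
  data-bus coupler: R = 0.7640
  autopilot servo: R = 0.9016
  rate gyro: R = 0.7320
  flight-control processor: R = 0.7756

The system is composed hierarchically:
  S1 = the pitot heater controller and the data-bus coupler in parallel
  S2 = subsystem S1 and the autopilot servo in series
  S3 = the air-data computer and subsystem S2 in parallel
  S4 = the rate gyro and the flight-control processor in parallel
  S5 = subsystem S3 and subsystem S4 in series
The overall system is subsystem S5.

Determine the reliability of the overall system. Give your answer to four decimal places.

Parallel (pitot heater controller and data-bus coupler): 1 − (1 − 0.865900)(1 − 0.764000) = 0.968352
Series ([0.968352] and autopilot servo): 0.968352 × 0.901600 = 0.873066
Parallel (air-data computer and [0.873066]): 1 − (1 − 0.809800)(1 − 0.873066) = 0.975857
Parallel (rate gyro and flight-control processor): 1 − (1 − 0.732000)(1 − 0.775600) = 0.939861
Series ([0.975857] and [0.939861]): 0.975857 × 0.939861 = 0.9172

0.9172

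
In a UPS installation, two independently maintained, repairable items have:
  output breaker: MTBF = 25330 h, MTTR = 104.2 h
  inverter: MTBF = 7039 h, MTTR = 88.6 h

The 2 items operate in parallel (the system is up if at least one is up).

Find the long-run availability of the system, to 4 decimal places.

A(output breaker) = MTBF/(MTBF+MTTR) = 25330/(25330+104.2) = 0.995903
A(inverter) = MTBF/(MTBF+MTTR) = 7039/(7039+88.6) = 0.987569
Parallel availability: 1 − (1 − 0.995903)(1 − 0.987569) = 0.9999

0.9999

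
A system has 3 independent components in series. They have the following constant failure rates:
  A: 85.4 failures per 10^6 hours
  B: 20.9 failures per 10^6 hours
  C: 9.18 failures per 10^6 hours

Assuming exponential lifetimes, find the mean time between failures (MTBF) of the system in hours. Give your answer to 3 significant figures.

Series of exponential components: λ_sys = Σ λ_i
λ_sys = 0.0000854 + 0.0000209 + 0.00000918 = 1.1548e-04 /h
MTBF = 1 / λ_sys = 8660 h

8660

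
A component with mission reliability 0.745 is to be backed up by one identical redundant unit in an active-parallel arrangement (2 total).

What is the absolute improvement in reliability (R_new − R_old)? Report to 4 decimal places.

R_before = 0.745
R_after = 1 − (1 − 0.745)^2 = 0.9350
ΔR = 0.9350 − 0.745 = 0.1900

0.1900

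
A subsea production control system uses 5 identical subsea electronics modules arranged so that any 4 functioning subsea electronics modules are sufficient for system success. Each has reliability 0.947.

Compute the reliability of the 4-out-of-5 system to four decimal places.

0.9748

R = Σ_{i=4}^{5} C(5,i) p^i (1−p)^{5−i} with p = 0.947
C(5,4)·0.947^4·0.053^1 = 0.213131
C(5,5)·0.947^5·0.053^0 = 0.761640
Sum = 0.9748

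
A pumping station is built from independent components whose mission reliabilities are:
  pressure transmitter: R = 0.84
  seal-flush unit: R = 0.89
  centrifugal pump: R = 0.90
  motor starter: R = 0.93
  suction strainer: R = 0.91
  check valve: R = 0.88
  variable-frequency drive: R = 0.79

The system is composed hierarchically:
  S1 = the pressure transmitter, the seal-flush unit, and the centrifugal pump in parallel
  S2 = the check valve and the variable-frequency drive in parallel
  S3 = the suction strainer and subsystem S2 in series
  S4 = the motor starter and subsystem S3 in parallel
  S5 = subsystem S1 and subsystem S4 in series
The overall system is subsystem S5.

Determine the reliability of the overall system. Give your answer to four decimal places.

Parallel (pressure transmitter, seal-flush unit, and centrifugal pump): 1 − (1 − 0.840000)(1 − 0.890000)(1 − 0.900000) = 0.998240
Parallel (check valve and variable-frequency drive): 1 − (1 − 0.880000)(1 − 0.790000) = 0.974800
Series (suction strainer and [0.974800]): 0.910000 × 0.974800 = 0.887068
Parallel (motor starter and [0.887068]): 1 − (1 − 0.930000)(1 − 0.887068) = 0.992095
Series ([0.998240] and [0.992095]): 0.998240 × 0.992095 = 0.9903

0.9903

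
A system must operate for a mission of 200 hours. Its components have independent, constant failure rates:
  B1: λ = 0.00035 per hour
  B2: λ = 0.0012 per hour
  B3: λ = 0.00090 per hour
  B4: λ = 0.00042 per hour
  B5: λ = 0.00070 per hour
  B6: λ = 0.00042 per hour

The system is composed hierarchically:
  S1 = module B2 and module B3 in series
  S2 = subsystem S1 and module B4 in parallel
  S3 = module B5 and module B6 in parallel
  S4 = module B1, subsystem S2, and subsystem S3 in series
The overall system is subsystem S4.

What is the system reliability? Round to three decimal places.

0.897

R(B1) = exp(−0.00035 × 200) = 0.93239
R(B2) = exp(−0.0012 × 200) = 0.78663
R(B3) = exp(−0.00090 × 200) = 0.83527
R(B4) = exp(−0.00042 × 200) = 0.91943
R(B5) = exp(−0.00070 × 200) = 0.86936
R(B6) = exp(−0.00042 × 200) = 0.91943
Series (B2 and B3): 0.78663 × 0.83527 = 0.65705
Parallel ([0.65705] and B4): 1 − (1 − 0.65705)(1 − 0.91943) = 0.97237
Parallel (B5 and B6): 1 − (1 − 0.86936)(1 − 0.91943) = 0.98947
Series (B1, [0.97237], and [0.98947]): 0.93239 × 0.97237 × 0.98947 = 0.897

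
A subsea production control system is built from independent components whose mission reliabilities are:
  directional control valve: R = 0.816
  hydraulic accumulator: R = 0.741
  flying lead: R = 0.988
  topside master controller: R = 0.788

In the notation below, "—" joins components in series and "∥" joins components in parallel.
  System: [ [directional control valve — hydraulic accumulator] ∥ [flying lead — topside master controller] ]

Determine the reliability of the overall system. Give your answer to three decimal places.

Series (directional control valve and hydraulic accumulator): 0.81600 × 0.74100 = 0.60466
Series (flying lead and topside master controller): 0.98800 × 0.78800 = 0.77854
Parallel ([0.60466] and [0.77854]): 1 − (1 − 0.60466)(1 − 0.77854) = 0.912

0.912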